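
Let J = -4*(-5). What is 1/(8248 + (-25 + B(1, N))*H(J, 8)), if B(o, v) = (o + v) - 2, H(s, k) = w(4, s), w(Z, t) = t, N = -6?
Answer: 1/7608 ≈ 0.00013144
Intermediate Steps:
J = 20
H(s, k) = s
B(o, v) = -2 + o + v
1/(8248 + (-25 + B(1, N))*H(J, 8)) = 1/(8248 + (-25 + (-2 + 1 - 6))*20) = 1/(8248 + (-25 - 7)*20) = 1/(8248 - 32*20) = 1/(8248 - 640) = 1/7608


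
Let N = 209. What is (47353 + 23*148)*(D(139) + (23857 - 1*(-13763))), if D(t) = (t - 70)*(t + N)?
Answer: 3128255424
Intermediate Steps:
D(t) = (-70 + t)*(209 + t) (D(t) = (t - 70)*(t + 209) = (-70 + t)*(209 + t))
(47353 + 23*148)*(D(139) + (23857 - 1*(-13763))) = (47353 + 23*148)*((-14630 + 139² + 139*139) + (23857 - 1*(-13763))) = (47353 + 3404)*((-14630 + 19321 + 19321) + (23857 + 13763)) = 50757*(24012 + 37620) = 50757*61632 = 3128255424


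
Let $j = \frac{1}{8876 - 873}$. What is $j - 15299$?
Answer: $- \frac{122437896}{8003} \approx -15299.0$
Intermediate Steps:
$j = \frac{1}{8003} \approx 0.00012495$
$j - 15299 = \frac{1}{8003} - 15299 = - \frac{122437896}{8003}$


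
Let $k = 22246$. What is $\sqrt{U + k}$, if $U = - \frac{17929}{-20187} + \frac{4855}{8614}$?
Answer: $\frac{\sqrt{74746535042584873838}}{57963606} \approx 149.16$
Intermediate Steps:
$U = \frac{252448291}{173890818}$ ($U = \left(-17929\right) \left(- \frac{1}{20187}\right) + 4855 \cdot \frac{1}{8614} = \frac{17929}{20187} + \frac{4855}{8614} = \frac{252448291}{173890818} \approx 1.4518$)
$\sqrt{U + k} = \sqrt{\frac{252448291}{173890818} + 22246} = \sqrt{\frac{3868627585519}{173890818}} = \frac{\sqrt{74746535042584873838}}{57963606}$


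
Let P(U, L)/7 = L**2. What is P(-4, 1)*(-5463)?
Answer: -38241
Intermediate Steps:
P(U, L) = 7*L**2
P(-4, 1)*(-5463) = (7*1**2)*(-5463) = (7*1)*(-5463) = 7*(-5463) = -38241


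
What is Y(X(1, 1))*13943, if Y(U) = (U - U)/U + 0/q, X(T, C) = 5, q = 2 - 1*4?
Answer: 0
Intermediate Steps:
q = -2 (q = 2 - 4 = -2)
Y(U) = 0 (Y(U) = (U - U)/U + 0/(-2) = 0/U + 0*(-1/2) = 0 + 0 = 0)
Y(X(1, 1))*13943 = 0*13943 = 0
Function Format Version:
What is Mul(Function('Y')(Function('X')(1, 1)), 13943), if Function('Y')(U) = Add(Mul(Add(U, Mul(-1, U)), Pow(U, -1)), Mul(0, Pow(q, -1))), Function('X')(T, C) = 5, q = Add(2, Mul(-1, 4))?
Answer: 0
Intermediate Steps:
q = -2 (q = Add(2, -4) = -2)
Function('Y')(U) = 0 (Function('Y')(U) = Add(Mul(Add(U, Mul(-1, U)), Pow(U, -1)), Mul(0, Pow(-2, -1))) = Add(Mul(0, Pow(U, -1)), Mul(0, Rational(-1, 2))) = Add(0, 0) = 0)
Mul(Function('Y')(Function('X')(1, 1)), 13943) = Mul(0, 13943) = 0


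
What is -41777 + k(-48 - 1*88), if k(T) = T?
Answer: -41913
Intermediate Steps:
-41777 + k(-48 - 1*88) = -41777 + (-48 - 1*88) = -41777 + (-48 - 88) = -41777 - 136 = -41913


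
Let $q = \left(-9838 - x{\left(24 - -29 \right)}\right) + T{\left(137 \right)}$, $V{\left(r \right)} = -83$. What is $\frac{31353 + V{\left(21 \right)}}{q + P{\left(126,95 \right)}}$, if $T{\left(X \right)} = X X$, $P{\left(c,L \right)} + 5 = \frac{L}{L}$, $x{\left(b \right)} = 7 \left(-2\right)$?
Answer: $\frac{31270}{8941} \approx 3.4974$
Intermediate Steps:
$x{\left(b \right)} = -14$
$P{\left(c,L \right)} = -4$ ($P{\left(c,L \right)} = -5 + \frac{L}{L} = -5 + 1 = -4$)
$T{\left(X \right)} = X^{2}$
$q = 8945$ ($q = \left(-9838 - -14\right) + 137^{2} = \left(-9838 + 14\right) + 18769 = -9824 + 18769 = 8945$)
$\frac{31353 + V{\left(21 \right)}}{q + P{\left(126,95 \right)}} = \frac{31353 - 83}{8945 - 4} = \frac{31270}{8941}$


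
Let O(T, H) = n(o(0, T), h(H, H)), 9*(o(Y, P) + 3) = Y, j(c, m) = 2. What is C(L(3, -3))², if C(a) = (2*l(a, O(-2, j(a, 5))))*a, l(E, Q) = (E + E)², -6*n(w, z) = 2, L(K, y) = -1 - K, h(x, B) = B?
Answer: 262144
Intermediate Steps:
o(Y, P) = -3 + Y/9
n(w, z) = -⅓ (n(w, z) = -⅙*2 = -⅓)
O(T, H) = -⅓
l(E, Q) = 4*E² (l(E, Q) = (2*E)² = 4*E²)
C(a) = 8*a³ (C(a) = (2*(4*a²))*a = (8*a²)*a = 8*a³)
C(L(3, -3))² = (8*(-1 - 1*3)³)² = (8*(-1 - 3)³)² = (8*(-4)³)² = (8*(-64))² = (-512)² = 262144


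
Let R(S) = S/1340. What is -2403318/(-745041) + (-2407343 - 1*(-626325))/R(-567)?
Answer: 592696493736742/140812749 ≈ 4.2091e+6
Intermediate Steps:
R(S) = S/1340 (R(S) = S*(1/1340) = S/1340)
-2403318/(-745041) + (-2407343 - 1*(-626325))/R(-567) = -2403318/(-745041) + (-2407343 - 1*(-626325))/(((1/1340)*(-567))) = -2403318*(-1/745041) + (-2407343 + 626325)/(-567/1340) = 801106/248347 - 1781018*(-1340/567) = 801106/248347 + 2386564120/567 = 592696493736742/140812749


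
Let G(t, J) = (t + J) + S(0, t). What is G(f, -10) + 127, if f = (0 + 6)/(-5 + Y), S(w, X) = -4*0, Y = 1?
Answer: 231/2 ≈ 115.50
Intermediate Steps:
S(w, X) = 0
f = -3/2 (f = (0 + 6)/(-5 + 1) = 6/(-4) = 6*(-1/4) = -3/2 ≈ -1.5000)
G(t, J) = J + t (G(t, J) = (t + J) + 0 = (J + t) + 0 = J + t)
G(f, -10) + 127 = (-10 - 3/2) + 127 = -23/2 + 127 = 231/2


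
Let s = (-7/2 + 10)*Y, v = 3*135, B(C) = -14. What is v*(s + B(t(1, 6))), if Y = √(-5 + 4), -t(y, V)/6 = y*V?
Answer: -5670 + 5265*I/2 ≈ -5670.0 + 2632.5*I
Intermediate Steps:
t(y, V) = -6*V*y (t(y, V) = -6*y*V = -6*V*y)
Y = I (Y = √(-1) = I ≈ 1.0*I)
v = 405
s = 13*I/2 (s = (-7/2 + 10)*I = 13*I/2 ≈ 6.5*I)
v*(s + B(t(1, 6))) = 405*(13*I/2 - 14) = 405*(-14 + 13*I/2) = -5670 + 5265*I/2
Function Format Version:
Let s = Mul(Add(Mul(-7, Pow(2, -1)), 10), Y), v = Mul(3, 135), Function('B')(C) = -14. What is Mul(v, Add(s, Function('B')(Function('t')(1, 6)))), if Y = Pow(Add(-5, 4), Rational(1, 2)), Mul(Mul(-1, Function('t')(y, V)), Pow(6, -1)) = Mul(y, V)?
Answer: Add(-5670, Mul(Rational(5265, 2), I)) ≈ Add(-5670.0, Mul(2632.5, I))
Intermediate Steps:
Function('t')(y, V) = Mul(-6, V, y) (Function('t')(y, V) = Mul(-6, Mul(y, V)) = Mul(-6, Mul(V, y)) = Mul(-6, V, y))
Y = I (Y = Pow(-1, Rational(1, 2)) = I ≈ Mul(1.0000, I))
v = 405
s = Mul(Rational(13, 2), I) (s = Mul(Add(Mul(-7, Pow(2, -1)), 10), I) = Mul(Add(Mul(-7, Rational(1, 2)), 10), I) = Mul(Add(Rational(-7, 2), 10), I) = Mul(Rational(13, 2), I) ≈ Mul(6.5000, I))
Mul(v, Add(s, Function('B')(Function('t')(1, 6)))) = Mul(405, Add(Mul(Rational(13, 2), I), -14)) = Mul(405, Add(-14, Mul(Rational(13, 2), I))) = Add(-5670, Mul(Rational(5265, 2), I))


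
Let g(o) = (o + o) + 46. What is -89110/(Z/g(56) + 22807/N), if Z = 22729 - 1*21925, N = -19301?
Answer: -135873056690/5957249 ≈ -22808.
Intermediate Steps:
g(o) = 46 + 2*o (g(o) = 2*o + 46 = 46 + 2*o)
Z = 804 (Z = 22729 - 21925 = 804)
-89110/(Z/g(56) + 22807/N) = -89110/(804/(46 + 2*56) + 22807/(-19301)) = -89110/(804/(46 + 112) + 22807*(-1/19301)) = -89110/(804/158 - 22807/19301) = -89110/(804*(1/158) - 22807/19301) = -89110/(402/79 - 22807/19301) = -89110/5957249/1524779 = -89110*1524779/5957249 = -135873056690/5957249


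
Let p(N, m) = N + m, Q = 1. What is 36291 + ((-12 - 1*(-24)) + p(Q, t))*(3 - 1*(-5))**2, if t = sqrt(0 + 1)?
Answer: 37187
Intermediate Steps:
t = 1 (t = sqrt(1) = 1)
36291 + ((-12 - 1*(-24)) + p(Q, t))*(3 - 1*(-5))**2 = 36291 + ((-12 - 1*(-24)) + (1 + 1))*(3 - 1*(-5))**2 = 36291 + ((-12 + 24) + 2)*(3 + 5)**2 = 36291 + (12 + 2)*8**2 = 36291 + 14*64 = 36291 + 896 = 37187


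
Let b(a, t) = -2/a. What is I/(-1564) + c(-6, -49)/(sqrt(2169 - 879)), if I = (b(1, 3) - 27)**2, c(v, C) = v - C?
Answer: -841/1564 + sqrt(1290)/30 ≈ 0.65950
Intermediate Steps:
I = 841 (I = (-2/1 - 27)**2 = (-2*1 - 27)**2 = (-2 - 27)**2 = (-29)**2 = 841)
I/(-1564) + c(-6, -49)/(sqrt(2169 - 879)) = 841/(-1564) + (-6 - 1*(-49))/(sqrt(2169 - 879)) = 841*(-1/1564) + (-6 + 49)/(sqrt(1290)) = -841/1564 + 43*(sqrt(1290)/1290) = -841/1564 + sqrt(1290)/30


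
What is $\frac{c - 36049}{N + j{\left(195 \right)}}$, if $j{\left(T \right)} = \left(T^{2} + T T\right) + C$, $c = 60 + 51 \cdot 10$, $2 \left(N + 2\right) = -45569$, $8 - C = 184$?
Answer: $- \frac{70958}{106175} \approx -0.66831$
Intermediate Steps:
$C = -176$ ($C = 8 - 184 = -176$)
$N = - \frac{45573}{2}$ ($N = -2 + \frac{1}{2} \left(-45569\right) = -2 - \frac{45569}{2} = - \frac{45573}{2} \approx -22787.0$)
$c = 570$ ($c = 60 + 510 = 570$)
$j{\left(T \right)} = -176 + 2 T^{2}$ ($j{\left(T \right)} = \left(T^{2} + T T\right) - 176 = \left(T^{2} + T^{2}\right) - 176 = 2 T^{2} - 176 = -176 + 2 T^{2}$)
$\frac{c - 36049}{N + j{\left(195 \right)}} = \frac{570 - 36049}{- \frac{45573}{2} - \left(176 - 2 \cdot 195^{2}\right)} = - \frac{35479}{- \frac{45573}{2} + \left(-176 + 2 \cdot 38025\right)} = - \frac{35479}{- \frac{45573}{2} + \left(-176 + 76050\right)} = - \frac{35479}{- \frac{45573}{2} + 75874} = - \frac{35479}{\frac{106175}{2}} = \left(-35479\right) \frac{2}{106175} = - \frac{70958}{106175}$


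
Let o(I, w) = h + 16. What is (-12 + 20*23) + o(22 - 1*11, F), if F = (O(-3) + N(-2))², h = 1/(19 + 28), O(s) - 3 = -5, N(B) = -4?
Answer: 21809/47 ≈ 464.02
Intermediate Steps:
O(s) = -2 (O(s) = 3 - 5 = -2)
h = 1/47 ≈ 0.021277
F = 36 (F = (-2 - 4)² = (-6)² = 36)
o(I, w) = 753/47 (o(I, w) = 1/47 + 16 = 753/47)
(-12 + 20*23) + o(22 - 1*11, F) = (-12 + 20*23) + 753/47 = (-12 + 460) + 753/47 = 448 + 753/47 = 21809/47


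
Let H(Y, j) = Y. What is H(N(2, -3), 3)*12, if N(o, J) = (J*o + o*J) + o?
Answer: -120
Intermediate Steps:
N(o, J) = o + 2*J*o (N(o, J) = (J*o + J*o) + o = 2*J*o + o = o + 2*J*o)
H(N(2, -3), 3)*12 = (2*(1 + 2*(-3)))*12 = (2*(1 - 6))*12 = (2*(-5))*12 = -10*12 = -120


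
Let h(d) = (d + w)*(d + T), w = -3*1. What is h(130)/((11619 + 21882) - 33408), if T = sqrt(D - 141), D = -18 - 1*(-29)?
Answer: 16510/93 + 127*I*sqrt(130)/93 ≈ 177.53 + 15.57*I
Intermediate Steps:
w = -3
D = 11 (D = -18 + 29 = 11)
T = I*sqrt(130) (T = sqrt(11 - 141) = sqrt(-130) = I*sqrt(130) ≈ 11.402*I)
h(d) = (-3 + d)*(d + I*sqrt(130)) (h(d) = (d - 3)*(d + I*sqrt(130)) = (-3 + d)*(d + I*sqrt(130)))
h(130)/((11619 + 21882) - 33408) = (130**2 - 3*130 - 3*I*sqrt(130) + I*130*sqrt(130))/((11619 + 21882) - 33408) = (16900 - 390 - 3*I*sqrt(130) + 130*I*sqrt(130))/(33501 - 33408) = (16510 + 127*I*sqrt(130))/93 = (16510 + 127*I*sqrt(130))*(1/93) = 16510/93 + 127*I*sqrt(130)/93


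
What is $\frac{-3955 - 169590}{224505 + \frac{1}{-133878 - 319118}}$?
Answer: $- \frac{78615190820}{101699866979} \approx -0.77301$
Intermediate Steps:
$\frac{-3955 - 169590}{224505 + \frac{1}{-133878 - 319118}} = - \frac{173545}{224505 + \frac{1}{-452996}} = - \frac{173545}{224505 - \frac{1}{452996}} = - \frac{173545}{\frac{101699866979}{452996}} = \left(-173545\right) \frac{452996}{101699866979} = - \frac{78615190820}{101699866979}$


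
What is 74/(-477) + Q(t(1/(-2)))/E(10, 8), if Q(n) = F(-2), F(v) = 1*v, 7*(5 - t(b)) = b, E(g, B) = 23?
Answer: -2656/10971 ≈ -0.24209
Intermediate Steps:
t(b) = 5 - b/7
F(v) = v
Q(n) = -2
74/(-477) + Q(t(1/(-2)))/E(10, 8) = 74/(-477) - 2/23 = 74*(-1/477) - 2*1/23 = -74/477 - 2/23 = -2656/10971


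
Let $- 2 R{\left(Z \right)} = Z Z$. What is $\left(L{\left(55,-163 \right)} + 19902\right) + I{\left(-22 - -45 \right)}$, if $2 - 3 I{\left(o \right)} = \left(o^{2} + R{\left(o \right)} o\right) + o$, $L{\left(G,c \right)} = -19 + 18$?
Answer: $\frac{43491}{2} \approx 21746.0$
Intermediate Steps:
$L{\left(G,c \right)} = -1$
$R{\left(Z \right)} = - \frac{Z^{2}}{2}$ ($R{\left(Z \right)} = - \frac{Z Z}{2} = - \frac{Z^{2}}{2}$)
$I{\left(o \right)} = \frac{2}{3} - \frac{o}{3} - \frac{o^{2}}{3} + \frac{o^{3}}{6}$ ($I{\left(o \right)} = \frac{2}{3} - \frac{\left(o^{2} + - \frac{o^{2}}{2} o\right) + o}{3} = \frac{2}{3} - \frac{\left(o^{2} - \frac{o^{3}}{2}\right) + o}{3} = \frac{2}{3} - \frac{o + o^{2} - \frac{o^{3}}{2}}{3} = \frac{2}{3} - \left(- \frac{o^{3}}{6} + \frac{o}{3} + \frac{o^{2}}{3}\right) = \frac{2}{3} - \frac{o}{3} - \frac{o^{2}}{3} + \frac{o^{3}}{6}$)
$\left(L{\left(55,-163 \right)} + 19902\right) + I{\left(-22 - -45 \right)} = \left(-1 + 19902\right) - \left(- \frac{2}{3} - \frac{\left(-22 - -45\right)^{3}}{6} + \frac{\left(-22 - -45\right)^{2}}{3} + \frac{-22 - -45}{3}\right) = 19901 - \left(- \frac{2}{3} - \frac{\left(-22 + 45\right)^{3}}{6} + \frac{\left(-22 + 45\right)^{2}}{3} + \frac{-22 + 45}{3}\right) = 19901 + \left(\frac{2}{3} - \frac{23}{3} - \frac{23^{2}}{3} + \frac{23^{3}}{6}\right) = 19901 + \left(\frac{2}{3} - \frac{23}{3} - \frac{529}{3} + \frac{1}{6} \cdot 12167\right) = 19901 + \left(\frac{2}{3} - \frac{23}{3} - \frac{529}{3} + \frac{12167}{6}\right) = 19901 + \frac{3689}{2} = \frac{43491}{2}$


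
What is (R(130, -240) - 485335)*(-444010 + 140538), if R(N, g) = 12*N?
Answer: 146812166800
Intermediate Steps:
(R(130, -240) - 485335)*(-444010 + 140538) = (12*130 - 485335)*(-444010 + 140538) = (1560 - 485335)*(-303472) = -483775*(-303472) = 146812166800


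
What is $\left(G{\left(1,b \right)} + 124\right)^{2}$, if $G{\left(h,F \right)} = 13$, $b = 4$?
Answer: $18769$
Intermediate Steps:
$\left(G{\left(1,b \right)} + 124\right)^{2} = \left(13 + 124\right)^{2} = 137^{2} = 18769$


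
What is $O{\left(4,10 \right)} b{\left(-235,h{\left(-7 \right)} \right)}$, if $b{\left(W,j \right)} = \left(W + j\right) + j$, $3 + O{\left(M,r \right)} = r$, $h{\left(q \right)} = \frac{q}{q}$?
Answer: $-1631$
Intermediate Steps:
$h{\left(q \right)} = 1$
$O{\left(M,r \right)} = -3 + r$
$b{\left(W,j \right)} = W + 2 j$
$O{\left(4,10 \right)} b{\left(-235,h{\left(-7 \right)} \right)} = \left(-3 + 10\right) \left(-235 + 2 \cdot 1\right) = 7 \left(-235 + 2\right) = 7 \left(-233\right) = -1631$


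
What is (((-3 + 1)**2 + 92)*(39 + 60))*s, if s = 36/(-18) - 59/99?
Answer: -24672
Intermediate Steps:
s = -257/99 (s = 36*(-1/18) - 59*1/99 = -2 - 59/99 = -257/99 ≈ -2.5960)
(((-3 + 1)**2 + 92)*(39 + 60))*s = (((-3 + 1)**2 + 92)*(39 + 60))*(-257/99) = (((-2)**2 + 92)*99)*(-257/99) = ((4 + 92)*99)*(-257/99) = (96*99)*(-257/99) = 9504*(-257/99) = -24672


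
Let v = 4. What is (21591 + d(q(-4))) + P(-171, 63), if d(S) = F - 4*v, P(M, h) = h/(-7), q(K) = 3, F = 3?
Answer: 21569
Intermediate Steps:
P(M, h) = -h/7 (P(M, h) = h*(-⅐) = -h/7)
d(S) = -13 (d(S) = 3 - 4*4 = 3 - 16 = -13)
(21591 + d(q(-4))) + P(-171, 63) = (21591 - 13) - ⅐*63 = 21578 - 9 = 21569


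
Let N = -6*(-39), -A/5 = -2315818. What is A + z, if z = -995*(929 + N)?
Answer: 10421905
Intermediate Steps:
A = 11579090 (A = -5*(-2315818) = 11579090)
N = 234
z = -1157185 (z = -995*(929 + 234) = -995*1163 = -1157185)
A + z = 11579090 - 1157185 = 10421905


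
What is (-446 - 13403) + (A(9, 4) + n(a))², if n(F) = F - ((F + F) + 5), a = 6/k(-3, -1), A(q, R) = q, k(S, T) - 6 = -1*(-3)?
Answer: -124541/9 ≈ -13838.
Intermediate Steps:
k(S, T) = 9 (k(S, T) = 6 - 1*(-3) = 6 + 3 = 9)
a = ⅔ (a = 6/9 = 6*(⅑) = ⅔ ≈ 0.66667)
n(F) = -5 - F (n(F) = F - (2*F + 5) = F - (5 + 2*F) = F + (-5 - 2*F) = -5 - F)
(-446 - 13403) + (A(9, 4) + n(a))² = (-446 - 13403) + (9 + (-5 - 1*⅔))² = -13849 + (9 + (-5 - ⅔))² = -13849 + (9 - 17/3)² = -13849 + (10/3)² = -13849 + 100/9 = -124541/9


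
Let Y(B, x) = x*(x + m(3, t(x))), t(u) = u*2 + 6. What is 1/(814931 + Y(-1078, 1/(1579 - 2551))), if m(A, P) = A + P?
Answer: 314928/256644587053 ≈ 1.2271e-6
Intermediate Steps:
t(u) = 6 + 2*u (t(u) = 2*u + 6 = 6 + 2*u)
Y(B, x) = x*(9 + 3*x) (Y(B, x) = x*(x + (3 + (6 + 2*x))) = x*(x + (9 + 2*x)) = x*(9 + 3*x))
1/(814931 + Y(-1078, 1/(1579 - 2551))) = 1/(814931 + 3*(3 + 1/(1579 - 2551))/(1579 - 2551)) = 1/(814931 + 3*(3 + 1/(-972))/(-972)) = 1/(814931 + 3*(-1/972)*(3 - 1/972)) = 1/(814931 + 3*(-1/972)*(2915/972)) = 1/(814931 - 2915/314928) = 1/(256644587053/314928) = 314928/256644587053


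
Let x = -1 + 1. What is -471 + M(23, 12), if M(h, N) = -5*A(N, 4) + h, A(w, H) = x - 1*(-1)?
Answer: -453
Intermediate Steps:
x = 0
A(w, H) = 1 (A(w, H) = 0 - 1*(-1) = 0 + 1 = 1)
M(h, N) = -5 + h (M(h, N) = -5*1 + h = -5 + h)
-471 + M(23, 12) = -471 + (-5 + 23) = -471 + 18 = -453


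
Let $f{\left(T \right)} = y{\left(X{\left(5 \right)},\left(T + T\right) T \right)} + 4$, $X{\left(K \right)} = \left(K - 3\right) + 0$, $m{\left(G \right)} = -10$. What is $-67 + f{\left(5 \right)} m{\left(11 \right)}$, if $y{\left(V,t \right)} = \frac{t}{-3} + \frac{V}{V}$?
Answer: $\frac{149}{3} \approx 49.667$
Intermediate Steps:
$X{\left(K \right)} = -3 + K$ ($X{\left(K \right)} = \left(-3 + K\right) + 0 = -3 + K$)
$y{\left(V,t \right)} = 1 - \frac{t}{3}$ ($y{\left(V,t \right)} = t \left(- \frac{1}{3}\right) + 1 = - \frac{t}{3} + 1 = 1 - \frac{t}{3}$)
$f{\left(T \right)} = 5 - \frac{2 T^{2}}{3}$ ($f{\left(T \right)} = \left(1 - \frac{\left(T + T\right) T}{3}\right) + 4 = \left(1 - \frac{2 T T}{3}\right) + 4 = \left(1 - \frac{2 T^{2}}{3}\right) + 4 = 5 - \frac{2 T^{2}}{3}$)
$-67 + f{\left(5 \right)} m{\left(11 \right)} = -67 + \left(5 - \frac{2 \cdot 5^{2}}{3}\right) \left(-10\right) = -67 + \left(5 - \frac{50}{3}\right) \left(-10\right) = -67 - - \frac{350}{3} = -67 + \frac{350}{3} = \frac{149}{3}$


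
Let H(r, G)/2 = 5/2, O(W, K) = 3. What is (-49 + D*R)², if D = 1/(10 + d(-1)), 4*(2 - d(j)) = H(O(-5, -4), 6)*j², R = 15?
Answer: 4190209/1849 ≈ 2266.2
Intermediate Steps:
H(r, G) = 5 (H(r, G) = 2*(5/2) = 5)
d(j) = 2 - 5*j²/4
D = 4/43 (D = 1/(10 + (2 - 5/4*(-1)²)) = 1/(10 + (2 - 5/4*1)) = 1/(10 + (2 - 5/4)) = 1/(10 + ¾) = 1/(43/4) = 4/43 ≈ 0.093023)
(-49 + D*R)² = (-49 + (4/43)*15)² = (-49 + 60/43)² = (-2047/43)² = 4190209/1849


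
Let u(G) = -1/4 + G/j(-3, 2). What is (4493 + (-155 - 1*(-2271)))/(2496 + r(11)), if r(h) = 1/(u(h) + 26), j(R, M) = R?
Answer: 583795/220484 ≈ 2.6478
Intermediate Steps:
u(G) = -¼ - G/3 (u(G) = -1/4 + G/(-3) = -1*¼ + G*(-⅓) = -¼ - G/3)
r(h) = 1/(103/4 - h/3) (r(h) = 1/((-¼ - h/3) + 26) = 1/(103/4 - h/3))
(4493 + (-155 - 1*(-2271)))/(2496 + r(11)) = (4493 + (-155 - 1*(-2271)))/(2496 + 12/(309 - 4*11)) = (4493 + (-155 + 2271))/(2496 + 12/(309 - 44)) = (4493 + 2116)/(2496 + 12/265) = 6609/(2496 + 12*(1/265)) = 6609/(2496 + 12/265) = 6609/(661452/265) = 6609*(265/661452) = 583795/220484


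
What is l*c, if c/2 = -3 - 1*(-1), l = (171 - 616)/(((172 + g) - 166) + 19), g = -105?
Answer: -89/4 ≈ -22.250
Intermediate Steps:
l = 89/16 (l = (171 - 616)/(((172 - 105) - 166) + 19) = -445/((67 - 166) + 19) = -445/(-99 + 19) = -445/(-80) = -445*(-1/80) = 89/16 ≈ 5.5625)
c = -4 (c = 2*(-3 - 1*(-1)) = 2*(-3 + 1) = 2*(-2) = -4)
l*c = (89/16)*(-4) = -89/4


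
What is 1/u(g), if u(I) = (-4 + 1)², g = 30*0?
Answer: ⅑ ≈ 0.11111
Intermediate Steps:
g = 0
u(I) = 9 (u(I) = (-3)² = 9)
1/u(g) = 1/9 = ⅑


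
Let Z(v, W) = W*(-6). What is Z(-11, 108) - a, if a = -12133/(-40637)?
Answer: -26344909/40637 ≈ -648.30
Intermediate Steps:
Z(v, W) = -6*W
a = 12133/40637 (a = -12133*(-1/40637) = 12133/40637 ≈ 0.29857)
Z(-11, 108) - a = -6*108 - 1*12133/40637 = -648 - 12133/40637 = -26344909/40637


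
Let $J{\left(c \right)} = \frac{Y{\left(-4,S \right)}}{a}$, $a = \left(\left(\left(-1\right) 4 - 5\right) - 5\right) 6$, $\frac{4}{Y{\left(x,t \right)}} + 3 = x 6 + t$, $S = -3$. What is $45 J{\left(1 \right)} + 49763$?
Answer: $\frac{696683}{14} \approx 49763.0$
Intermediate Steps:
$Y{\left(x,t \right)} = \frac{4}{-3 + t + 6 x}$ ($Y{\left(x,t \right)} = \frac{4}{-3 + \left(x 6 + t\right)} = \frac{4}{-3 + \left(6 x + t\right)} = \frac{4}{-3 + \left(t + 6 x\right)} = \frac{4}{-3 + t + 6 x}$)
$a = -84$ ($a = \left(\left(-4 - 5\right) - 5\right) 6 = \left(-9 - 5\right) 6 = \left(-14\right) 6 = -84$)
$J{\left(c \right)} = \frac{1}{630}$ ($J{\left(c \right)} = \frac{4 \frac{1}{-3 - 3 + 6 \left(-4\right)}}{-84} = \frac{4}{-3 - 3 - 24} \left(- \frac{1}{84}\right) = \frac{4}{-30} \left(- \frac{1}{84}\right) = 4 \left(- \frac{1}{30}\right) \left(- \frac{1}{84}\right) = \left(- \frac{2}{15}\right) \left(- \frac{1}{84}\right) = \frac{1}{630}$)
$45 J{\left(1 \right)} + 49763 = 45 \cdot \frac{1}{630} + 49763 = \frac{1}{14} + 49763 = \frac{696683}{14}$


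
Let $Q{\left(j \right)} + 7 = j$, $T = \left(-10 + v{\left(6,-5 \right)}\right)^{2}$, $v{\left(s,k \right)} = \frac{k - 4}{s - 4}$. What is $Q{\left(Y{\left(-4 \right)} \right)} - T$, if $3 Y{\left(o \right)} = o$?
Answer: $- \frac{2623}{12} \approx -218.58$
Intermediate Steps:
$v{\left(s,k \right)} = \frac{-4 + k}{-4 + s}$
$Y{\left(o \right)} = \frac{o}{3}$
$T = \frac{841}{4}$ ($T = \left(-10 + \frac{-4 - 5}{-4 + 6}\right)^{2} = \left(-10 + \frac{1}{2} \left(-9\right)\right)^{2} = \left(-10 - \frac{9}{2}\right)^{2} = \left(- \frac{29}{2}\right)^{2} = \frac{841}{4} \approx 210.25$)
$Q{\left(j \right)} = -7 + j$
$Q{\left(Y{\left(-4 \right)} \right)} - T = \left(-7 + \frac{1}{3} \left(-4\right)\right) - \frac{841}{4} = \left(-7 - \frac{4}{3}\right) - \frac{841}{4} = - \frac{25}{3} - \frac{841}{4} = - \frac{2623}{12}$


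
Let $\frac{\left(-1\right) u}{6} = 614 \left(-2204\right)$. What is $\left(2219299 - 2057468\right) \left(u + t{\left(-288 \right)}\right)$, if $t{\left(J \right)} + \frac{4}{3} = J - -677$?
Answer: $\frac{3942166100701}{3} \approx 1.3141 \cdot 10^{12}$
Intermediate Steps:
$t{\left(J \right)} = \frac{2027}{3} + J$ ($t{\left(J \right)} = - \frac{4}{3} + \left(J - -677\right) = - \frac{4}{3} + \left(J + 677\right) = - \frac{4}{3} + \left(677 + J\right) = \frac{2027}{3} + J$)
$u = 8119536$ ($u = - 6 \cdot 614 \left(-2204\right) = \left(-6\right) \left(-1353256\right) = 8119536$)
$\left(2219299 - 2057468\right) \left(u + t{\left(-288 \right)}\right) = \left(2219299 - 2057468\right) \left(8119536 + \left(\frac{2027}{3} - 288\right)\right) = 161831 \left(8119536 + \frac{1163}{3}\right) = 161831 \cdot \frac{24359771}{3} = \frac{3942166100701}{3}$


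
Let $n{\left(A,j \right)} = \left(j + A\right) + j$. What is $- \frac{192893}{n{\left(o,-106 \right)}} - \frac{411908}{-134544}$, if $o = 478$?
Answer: $- \frac{3230378533}{4473588} \approx -722.1$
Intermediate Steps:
$n{\left(A,j \right)} = A + 2 j$ ($n{\left(A,j \right)} = \left(A + j\right) + j = A + 2 j$)
$- \frac{192893}{n{\left(o,-106 \right)}} - \frac{411908}{-134544} = - \frac{192893}{478 + 2 \left(-106\right)} - \frac{411908}{-134544} = - \frac{192893}{478 - 212} - - \frac{102977}{33636} = - \frac{192893}{266} + \frac{102977}{33636} = - \frac{3230378533}{4473588}$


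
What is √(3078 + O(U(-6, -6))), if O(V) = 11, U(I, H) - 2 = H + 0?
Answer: √3089 ≈ 55.579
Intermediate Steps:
U(I, H) = 2 + H (U(I, H) = 2 + (H + 0) = 2 + H)
√(3078 + O(U(-6, -6))) = √(3078 + 11) = √3089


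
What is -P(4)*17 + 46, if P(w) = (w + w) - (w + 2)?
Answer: 12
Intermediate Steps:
P(w) = -2 + w (P(w) = 2*w - (2 + w) = 2*w + (-2 - w) = -2 + w)
-P(4)*17 + 46 = -(-2 + 4)*17 + 46 = -1*2*17 + 46 = -2*17 + 46 = -34 + 46 = 12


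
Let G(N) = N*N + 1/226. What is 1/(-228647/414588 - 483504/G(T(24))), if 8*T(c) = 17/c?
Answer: -21180886332/835021592419841047 ≈ -2.5366e-8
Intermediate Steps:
T(c) = 17/(8*c) (T(c) = (17/c)/8 = 17/(8*c))
G(N) = 1/226 + N**2 (G(N) = N**2 + 1/226 = 1/226 + N**2)
1/(-228647/414588 - 483504/G(T(24))) = 1/(-228647/414588 - 483504/(1/226 + ((17/8)/24)**2)) = 1/(-228647*1/414588 - 483504/(1/226 + ((17/8)*(1/24))**2)) = 1/(-228647/414588 - 483504/(1/226 + (17/192)**2)) = 1/(-228647/414588 - 483504/(1/226 + 289/36864)) = 1/(-228647/414588 - 483504/51089/4165632) = 1/(-228647/414588 - 483504*4165632/51089) = 1/(-228647/414588 - 2014099734528/51089) = 1/(-835021592419841047/21180886332) = -21180886332/835021592419841047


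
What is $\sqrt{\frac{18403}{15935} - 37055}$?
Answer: $\frac{i \sqrt{9408868905570}}{15935} \approx 192.49 i$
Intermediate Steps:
$\sqrt{\frac{18403}{15935} - 37055} = \sqrt{- \frac{590453022}{15935}} = \frac{i \sqrt{9408868905570}}{15935}$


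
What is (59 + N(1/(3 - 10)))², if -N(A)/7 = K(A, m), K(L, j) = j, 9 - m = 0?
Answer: 16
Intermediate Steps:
m = 9 (m = 9 - 1*0 = 9 + 0 = 9)
N(A) = -63 (N(A) = -7*9 = -63)
(59 + N(1/(3 - 10)))² = (59 - 63)² = (-4)² = 16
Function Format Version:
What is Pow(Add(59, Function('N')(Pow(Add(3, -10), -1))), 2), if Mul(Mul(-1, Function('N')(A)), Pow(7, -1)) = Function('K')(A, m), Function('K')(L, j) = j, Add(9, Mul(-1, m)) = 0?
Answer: 16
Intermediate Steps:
m = 9 (m = Add(9, Mul(-1, 0)) = Add(9, 0) = 9)
Function('N')(A) = -63 (Function('N')(A) = Mul(-7, 9) = -63)
Pow(Add(59, Function('N')(Pow(Add(3, -10), -1))), 2) = Pow(Add(59, -63), 2) = Pow(-4, 2) = 16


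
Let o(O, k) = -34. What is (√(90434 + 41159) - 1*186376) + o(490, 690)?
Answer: -186410 + √131593 ≈ -1.8605e+5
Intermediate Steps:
(√(90434 + 41159) - 1*186376) + o(490, 690) = (√(90434 + 41159) - 1*186376) - 34 = (√131593 - 186376) - 34 = (-186376 + √131593) - 34 = -186410 + √131593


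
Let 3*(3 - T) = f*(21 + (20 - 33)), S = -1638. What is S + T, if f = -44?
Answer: -4553/3 ≈ -1517.7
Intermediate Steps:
T = 361/3 (T = 3 - (-44)*(21 + (20 - 33))/3 = 3 - (-44)*(21 - 13)/3 = 3 - (-44)*8/3 = 3 - ⅓*(-352) = 3 + 352/3 = 361/3 ≈ 120.33)
S + T = -1638 + 361/3 = -4553/3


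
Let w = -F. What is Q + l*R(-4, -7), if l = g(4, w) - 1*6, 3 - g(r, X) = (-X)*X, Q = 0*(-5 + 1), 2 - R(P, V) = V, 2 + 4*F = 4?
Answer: -99/4 ≈ -24.750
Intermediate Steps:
F = 1/2 (F = -1/2 + (1/4)*4 = -1/2 + 1 = 1/2 ≈ 0.50000)
w = -1/2 (w = -1*1/2 = -1/2 ≈ -0.50000)
R(P, V) = 2 - V
Q = 0 (Q = 0*(-4) = 0)
g(r, X) = 3 + X**2 (g(r, X) = 3 - (-X)*X = 3 - (-1)*X**2 = 3 + X**2)
l = -11/4 (l = (3 + (-1/2)**2) - 1*6 = (3 + 1/4) - 6 = 13/4 - 6 = -11/4 ≈ -2.7500)
Q + l*R(-4, -7) = 0 - 11*(2 - 1*(-7))/4 = 0 - 11*(2 + 7)/4 = 0 - 11/4*9 = 0 - 99/4 = -99/4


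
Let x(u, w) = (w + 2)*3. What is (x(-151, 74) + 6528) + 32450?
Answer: 39206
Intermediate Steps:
x(u, w) = 6 + 3*w (x(u, w) = (2 + w)*3 = 6 + 3*w)
(x(-151, 74) + 6528) + 32450 = ((6 + 3*74) + 6528) + 32450 = ((6 + 222) + 6528) + 32450 = (228 + 6528) + 32450 = 6756 + 32450 = 39206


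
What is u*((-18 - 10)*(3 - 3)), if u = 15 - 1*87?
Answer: 0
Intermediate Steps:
u = -72 (u = 15 - 87 = -72)
u*((-18 - 10)*(3 - 3)) = -72*(-18 - 10)*(3 - 3) = -(-2016)*0 = -72*0 = 0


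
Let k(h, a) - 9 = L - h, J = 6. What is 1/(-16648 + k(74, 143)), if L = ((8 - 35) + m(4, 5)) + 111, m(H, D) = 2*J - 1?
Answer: -1/16618 ≈ -6.0176e-5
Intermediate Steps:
m(H, D) = 11 (m(H, D) = 2*6 - 1 = 12 - 1 = 11)
L = 95 (L = ((8 - 35) + 11) + 111 = (-27 + 11) + 111 = -16 + 111 = 95)
k(h, a) = 104 - h (k(h, a) = 9 + (95 - h) = 104 - h)
1/(-16648 + k(74, 143)) = 1/(-16648 + (104 - 1*74)) = 1/(-16648 + (104 - 74)) = 1/(-16648 + 30) = 1/(-16618) = -1/16618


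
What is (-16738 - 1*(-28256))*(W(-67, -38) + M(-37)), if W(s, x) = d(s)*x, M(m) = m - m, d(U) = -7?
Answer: 3063788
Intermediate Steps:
M(m) = 0
W(s, x) = -7*x
(-16738 - 1*(-28256))*(W(-67, -38) + M(-37)) = (-16738 - 1*(-28256))*(-7*(-38) + 0) = (-16738 + 28256)*(266 + 0) = 11518*266 = 3063788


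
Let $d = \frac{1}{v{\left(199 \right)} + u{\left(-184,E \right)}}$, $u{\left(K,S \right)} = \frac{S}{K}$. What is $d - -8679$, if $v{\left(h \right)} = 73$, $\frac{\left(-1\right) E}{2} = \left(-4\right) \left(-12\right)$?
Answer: $\frac{14676212}{1691} \approx 8679.0$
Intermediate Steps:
$E = -96$ ($E = - 2 \left(\left(-4\right) \left(-12\right)\right) = \left(-2\right) 48 = -96$)
$d = \frac{23}{1691}$ ($d = \frac{1}{73 - \frac{96}{-184}} = \frac{1}{73 - - \frac{12}{23}} = \frac{1}{73 + \frac{12}{23}} = \frac{1}{\frac{1691}{23}} = \frac{23}{1691} \approx 0.013601$)
$d - -8679 = \frac{23}{1691} - -8679 = \frac{23}{1691} + 8679 = \frac{14676212}{1691}$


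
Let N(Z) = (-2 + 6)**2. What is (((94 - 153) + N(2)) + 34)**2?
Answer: 81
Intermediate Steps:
N(Z) = 16 (N(Z) = 4**2 = 16)
(((94 - 153) + N(2)) + 34)**2 = (((94 - 153) + 16) + 34)**2 = ((-59 + 16) + 34)**2 = (-43 + 34)**2 = (-9)**2 = 81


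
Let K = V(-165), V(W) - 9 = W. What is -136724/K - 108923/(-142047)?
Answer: 1619852168/1846611 ≈ 877.20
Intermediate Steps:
V(W) = 9 + W
K = -156 (K = 9 - 165 = -156)
-136724/K - 108923/(-142047) = -136724/(-156) - 108923/(-142047) = -136724*(-1/156) - 108923*(-1/142047) = 34181/39 + 108923/142047 = 1619852168/1846611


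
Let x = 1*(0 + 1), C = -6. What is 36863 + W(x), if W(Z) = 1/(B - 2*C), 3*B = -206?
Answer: 6266707/170 ≈ 36863.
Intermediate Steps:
B = -206/3 (B = (1/3)*(-206) = -206/3 ≈ -68.667)
x = 1 (x = 1*1 = 1)
W(Z) = -3/170 (W(Z) = 1/(-206/3 - 2*(-6)) = 1/(-206/3 + 12) = 1/(-170/3) = -3/170)
36863 + W(x) = 36863 - 3/170 = 6266707/170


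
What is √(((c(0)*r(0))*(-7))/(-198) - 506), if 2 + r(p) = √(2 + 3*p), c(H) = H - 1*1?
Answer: √(-2203828 - 154*√2)/66 ≈ 22.494*I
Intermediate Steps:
c(H) = -1 + H (c(H) = H - 1 = -1 + H)
r(p) = -2 + √(2 + 3*p)
√(((c(0)*r(0))*(-7))/(-198) - 506) = √((((-1 + 0)*(-2 + √(2 + 3*0)))*(-7))/(-198) - 506) = √((-(-2 + √(2 + 0))*(-7))*(-1/198) - 506) = √((-(-2 + √2)*(-7))*(-1/198) - 506) = √(((2 - √2)*(-7))*(-1/198) - 506) = √((-14 + 7*√2)*(-1/198) - 506) = √((7/99 - 7*√2/198) - 506) = √(-50087/99 - 7*√2/198)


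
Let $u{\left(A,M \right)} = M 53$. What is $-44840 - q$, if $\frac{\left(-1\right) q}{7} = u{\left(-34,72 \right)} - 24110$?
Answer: $-186898$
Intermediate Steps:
$u{\left(A,M \right)} = 53 M$
$q = 142058$ ($q = - 7 \left(53 \cdot 72 - 24110\right) = - 7 \left(3816 - 24110\right) = \left(-7\right) \left(-20294\right) = 142058$)
$-44840 - q = -44840 - 142058 = -186898$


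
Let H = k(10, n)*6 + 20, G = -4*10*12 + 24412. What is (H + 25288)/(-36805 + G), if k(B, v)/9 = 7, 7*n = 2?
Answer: -8562/4291 ≈ -1.9953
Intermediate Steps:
n = 2/7 (n = (⅐)*2 = 2/7 ≈ 0.28571)
k(B, v) = 63 (k(B, v) = 9*7 = 63)
G = 23932 (G = -40*12 + 24412 = -480 + 24412 = 23932)
H = 398 (H = 63*6 + 20 = 378 + 20 = 398)
(H + 25288)/(-36805 + G) = (398 + 25288)/(-36805 + 23932) = 25686/(-12873) = 25686*(-1/12873) = -8562/4291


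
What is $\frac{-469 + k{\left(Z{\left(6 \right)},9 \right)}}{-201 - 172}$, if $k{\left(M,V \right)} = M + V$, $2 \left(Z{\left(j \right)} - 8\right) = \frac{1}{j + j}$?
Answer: $\frac{10847}{8952} \approx 1.2117$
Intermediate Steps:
$Z{\left(j \right)} = 8 + \frac{1}{4 j}$ ($Z{\left(j \right)} = 8 + \frac{1}{2 \left(j + j\right)} = 8 + \frac{1}{2 \cdot 2 j} = 8 + \frac{\frac{1}{2} \frac{1}{j}}{2} = 8 + \frac{1}{4 j}$)
$\frac{-469 + k{\left(Z{\left(6 \right)},9 \right)}}{-201 - 172} = \frac{-469 + \left(\left(8 + \frac{1}{4 \cdot 6}\right) + 9\right)}{-201 - 172} = \frac{-469 + \left(\left(8 + \frac{1}{4} \cdot \frac{1}{6}\right) + 9\right)}{-373} = \left(-469 + \left(\left(8 + \frac{1}{24}\right) + 9\right)\right) \left(- \frac{1}{373}\right) = \left(-469 + \left(\frac{193}{24} + 9\right)\right) \left(- \frac{1}{373}\right) = \left(-469 + \frac{409}{24}\right) \left(- \frac{1}{373}\right) = \left(- \frac{10847}{24}\right) \left(- \frac{1}{373}\right) = \frac{10847}{8952}$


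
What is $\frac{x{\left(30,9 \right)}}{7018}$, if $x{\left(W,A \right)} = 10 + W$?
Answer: $\frac{20}{3509} \approx 0.0056996$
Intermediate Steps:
$\frac{x{\left(30,9 \right)}}{7018} = \frac{10 + 30}{7018} = 40 \cdot \frac{1}{7018} = \frac{20}{3509}$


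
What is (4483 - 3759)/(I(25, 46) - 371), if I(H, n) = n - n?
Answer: -724/371 ≈ -1.9515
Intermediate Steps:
I(H, n) = 0
(4483 - 3759)/(I(25, 46) - 371) = (4483 - 3759)/(0 - 371) = 724/(-371) = 724*(-1/371) = -724/371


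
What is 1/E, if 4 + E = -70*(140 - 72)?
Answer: -1/4764 ≈ -0.00020991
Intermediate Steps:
E = -4764 (E = -4 - 70*(140 - 72) = -4 - 70*68 = -4 - 4760 = -4764)
1/E = 1/(-4764) = -1/4764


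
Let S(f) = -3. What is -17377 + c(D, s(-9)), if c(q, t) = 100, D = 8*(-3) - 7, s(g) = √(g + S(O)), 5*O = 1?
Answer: -17277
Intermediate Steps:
O = ⅕ (O = (⅕)*1 = ⅕ ≈ 0.20000)
s(g) = √(-3 + g) (s(g) = √(g - 3) = √(-3 + g))
D = -31 (D = -24 - 7 = -31)
-17377 + c(D, s(-9)) = -17377 + 100 = -17277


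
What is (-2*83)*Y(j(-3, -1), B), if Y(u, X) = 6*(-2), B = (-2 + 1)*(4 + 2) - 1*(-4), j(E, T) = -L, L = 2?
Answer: 1992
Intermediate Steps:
j(E, T) = -2 (j(E, T) = -1*2 = -2)
B = -2 (B = -1*6 + 4 = -6 + 4 = -2)
Y(u, X) = -12
(-2*83)*Y(j(-3, -1), B) = -2*83*(-12) = -166*(-12) = 1992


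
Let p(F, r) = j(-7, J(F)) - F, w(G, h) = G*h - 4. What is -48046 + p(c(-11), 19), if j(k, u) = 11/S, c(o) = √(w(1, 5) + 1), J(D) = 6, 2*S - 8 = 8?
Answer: -384357/8 - √2 ≈ -48046.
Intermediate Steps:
S = 8 (S = 4 + (½)*8 = 4 + 4 = 8)
w(G, h) = -4 + G*h
c(o) = √2 (c(o) = √((-4 + 1*5) + 1) = √((-4 + 5) + 1) = √(1 + 1) = √2)
j(k, u) = 11/8
p(F, r) = 11/8 - F
-48046 + p(c(-11), 19) = -48046 + (11/8 - √2) = -384357/8 - √2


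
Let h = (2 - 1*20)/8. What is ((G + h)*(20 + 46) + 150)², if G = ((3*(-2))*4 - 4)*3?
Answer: 122877225/4 ≈ 3.0719e+7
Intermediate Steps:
G = -84 (G = (-6*4 - 4)*3 = (-24 - 4)*3 = -28*3 = -84)
h = -9/4 (h = (2 - 20)*(⅛) = -18*⅛ = -9/4 ≈ -2.2500)
((G + h)*(20 + 46) + 150)² = ((-84 - 9/4)*(20 + 46) + 150)² = (-345/4*66 + 150)² = (-11385/2 + 150)² = (-11085/2)² = 122877225/4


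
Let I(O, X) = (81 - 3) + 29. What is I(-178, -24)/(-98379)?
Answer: -107/98379 ≈ -0.0010876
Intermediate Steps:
I(O, X) = 107 (I(O, X) = 78 + 29 = 107)
I(-178, -24)/(-98379) = 107/(-98379) = 107*(-1/98379) = -107/98379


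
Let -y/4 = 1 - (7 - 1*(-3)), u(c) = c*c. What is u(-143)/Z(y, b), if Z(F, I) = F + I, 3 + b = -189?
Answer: -1573/12 ≈ -131.08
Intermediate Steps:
u(c) = c²
b = -192 (b = -3 - 189 = -192)
y = 36 (y = -4*(1 - (7 - 1*(-3))) = -4*(1 - (7 + 3)) = -4*(1 - 1*10) = -4*(1 - 10) = -4*(-9) = 36)
u(-143)/Z(y, b) = (-143)²/(36 - 192) = 20449/(-156) = 20449*(-1/156) = -1573/12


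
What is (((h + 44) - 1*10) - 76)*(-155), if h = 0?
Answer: 6510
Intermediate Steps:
(((h + 44) - 1*10) - 76)*(-155) = (((0 + 44) - 1*10) - 76)*(-155) = ((44 - 10) - 76)*(-155) = (34 - 76)*(-155) = -42*(-155) = 6510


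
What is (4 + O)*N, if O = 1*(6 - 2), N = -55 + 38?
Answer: -136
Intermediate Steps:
N = -17
O = 4 (O = 1*4 = 4)
(4 + O)*N = (4 + 4)*(-17) = 8*(-17) = -136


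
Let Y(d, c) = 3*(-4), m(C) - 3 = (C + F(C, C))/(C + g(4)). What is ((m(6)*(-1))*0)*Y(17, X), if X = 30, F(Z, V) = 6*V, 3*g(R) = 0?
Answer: 0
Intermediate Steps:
g(R) = 0 (g(R) = (⅓)*0 = 0)
m(C) = 10 (m(C) = 3 + (C + 6*C)/(C + 0) = 3 + (7*C)/C = 3 + 7 = 10)
Y(d, c) = -12
((m(6)*(-1))*0)*Y(17, X) = ((10*(-1))*0)*(-12) = -10*0*(-12) = 0*(-12) = 0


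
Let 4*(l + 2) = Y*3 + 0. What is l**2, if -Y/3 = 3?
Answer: 1225/16 ≈ 76.563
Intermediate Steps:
Y = -9 (Y = -3*3 = -9)
l = -35/4 (l = -2 + (-9*3 + 0)/4 = -2 + (-27 + 0)/4 = -2 + (1/4)*(-27) = -2 - 27/4 = -35/4 ≈ -8.7500)
l**2 = (-35/4)**2 = 1225/16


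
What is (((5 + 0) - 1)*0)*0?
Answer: 0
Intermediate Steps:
(((5 + 0) - 1)*0)*0 = ((5 - 1)*0)*0 = (4*0)*0 = 0*0 = 0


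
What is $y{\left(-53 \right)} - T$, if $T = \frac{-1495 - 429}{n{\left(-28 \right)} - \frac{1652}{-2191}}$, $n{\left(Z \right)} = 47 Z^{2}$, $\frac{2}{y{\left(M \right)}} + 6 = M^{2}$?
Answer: $\frac{427766889}{8082212245} \approx 0.052927$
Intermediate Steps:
$y{\left(M \right)} = \frac{2}{-6 + M^{2}}$
$T = - \frac{150553}{2883415}$ ($T = \frac{-1495 - 429}{47 \left(-28\right)^{2} - \frac{1652}{-2191}} = - \frac{1924}{47 \cdot 784 - - \frac{236}{313}} = - \frac{1924}{36848 + \frac{236}{313}} = - \frac{1924}{\frac{11533660}{313}} = \left(-1924\right) \frac{313}{11533660} = - \frac{150553}{2883415} \approx -0.052213$)
$y{\left(-53 \right)} - T = \frac{2}{-6 + \left(-53\right)^{2}} - - \frac{150553}{2883415} = \frac{2}{-6 + 2809} + \frac{150553}{2883415} = \frac{2}{2803} + \frac{150553}{2883415} = \frac{427766889}{8082212245}$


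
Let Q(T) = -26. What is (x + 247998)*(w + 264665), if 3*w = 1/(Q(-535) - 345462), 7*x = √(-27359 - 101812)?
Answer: 11338292669857147/172744 + 274315744559*I*√129171/7255248 ≈ 6.5636e+10 + 1.3589e+7*I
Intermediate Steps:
x = I*√129171/7 (x = √(-27359 - 101812)/7 = √(-129171)/7 = (I*√129171)/7 = I*√129171/7 ≈ 51.343*I)
w = -1/1036464 (w = 1/(3*(-26 - 345462)) = (⅓)/(-345488) = (⅓)*(-1/345488) = -1/1036464 ≈ -9.6482e-7)
(x + 247998)*(w + 264665) = (I*√129171/7 + 247998)*(-1/1036464 + 264665) = (247998 + I*√129171/7)*(274315744559/1036464) = 11338292669857147/172744 + 274315744559*I*√129171/7255248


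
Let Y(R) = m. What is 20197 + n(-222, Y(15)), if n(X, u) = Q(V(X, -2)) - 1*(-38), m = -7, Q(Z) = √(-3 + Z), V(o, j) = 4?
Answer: 20236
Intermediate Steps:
Y(R) = -7
n(X, u) = 39 (n(X, u) = √(-3 + 4) - 1*(-38) = √1 + 38 = 1 + 38 = 39)
20197 + n(-222, Y(15)) = 20197 + 39 = 20236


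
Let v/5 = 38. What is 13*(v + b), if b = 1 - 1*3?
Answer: 2444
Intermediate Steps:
v = 190 (v = 5*38 = 190)
b = -2 (b = 1 - 3 = -2)
13*(v + b) = 13*(190 - 2) = 13*188 = 2444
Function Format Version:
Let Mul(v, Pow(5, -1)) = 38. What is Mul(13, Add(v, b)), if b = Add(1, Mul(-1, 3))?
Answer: 2444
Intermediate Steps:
v = 190 (v = Mul(5, 38) = 190)
b = -2 (b = Add(1, -3) = -2)
Mul(13, Add(v, b)) = Mul(13, Add(190, -2)) = Mul(13, 188) = 2444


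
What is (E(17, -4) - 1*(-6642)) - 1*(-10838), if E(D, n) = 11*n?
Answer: 17436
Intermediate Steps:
(E(17, -4) - 1*(-6642)) - 1*(-10838) = (11*(-4) - 1*(-6642)) - 1*(-10838) = (-44 + 6642) + 10838 = 6598 + 10838 = 17436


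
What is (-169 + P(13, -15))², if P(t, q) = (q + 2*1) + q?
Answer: 38809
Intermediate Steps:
P(t, q) = 2 + 2*q (P(t, q) = (q + 2) + q = (2 + q) + q = 2 + 2*q)
(-169 + P(13, -15))² = (-169 + (2 + 2*(-15)))² = (-169 + (2 - 30))² = (-169 - 28)² = (-197)² = 38809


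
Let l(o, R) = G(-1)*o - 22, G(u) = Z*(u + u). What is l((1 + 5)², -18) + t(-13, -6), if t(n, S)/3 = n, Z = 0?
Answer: -61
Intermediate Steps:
G(u) = 0 (G(u) = 0*(u + u) = 0*(2*u) = 0)
t(n, S) = 3*n
l(o, R) = -22 (l(o, R) = 0*o - 22 = 0 - 22 = -22)
l((1 + 5)², -18) + t(-13, -6) = -22 + 3*(-13) = -22 - 39 = -61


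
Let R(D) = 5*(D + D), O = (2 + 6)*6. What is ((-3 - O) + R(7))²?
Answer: 361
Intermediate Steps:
O = 48 (O = 8*6 = 48)
R(D) = 10*D (R(D) = 5*(2*D) = 10*D)
((-3 - O) + R(7))² = ((-3 - 1*48) + 10*7)² = ((-3 - 48) + 70)² = (-51 + 70)² = 19² = 361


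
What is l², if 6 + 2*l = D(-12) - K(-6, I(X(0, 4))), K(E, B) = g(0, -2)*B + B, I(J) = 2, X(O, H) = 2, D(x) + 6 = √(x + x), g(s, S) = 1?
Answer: (8 - I*√6)² ≈ 58.0 - 39.192*I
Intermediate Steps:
D(x) = -6 + √2*√x (D(x) = -6 + √(x + x) = -6 + √(2*x) = -6 + √2*√x)
K(E, B) = 2*B (K(E, B) = 1*B + B = B + B = 2*B)
l = -8 + I*√6 (l = -3 + ((-6 + √2*√(-12)) - 2*2)/2 = -3 + ((-6 + √2*(2*I*√3)) - 1*4)/2 = -3 + ((-6 + 2*I*√6) - 4)/2 = -3 + (-10 + 2*I*√6)/2 = -3 + (-5 + I*√6) = -8 + I*√6 ≈ -8.0 + 2.4495*I)
l² = (-8 + I*√6)²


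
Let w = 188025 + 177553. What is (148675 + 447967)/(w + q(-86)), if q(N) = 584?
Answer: 298321/183081 ≈ 1.6294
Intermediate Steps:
w = 365578
(148675 + 447967)/(w + q(-86)) = (148675 + 447967)/(365578 + 584) = 596642/366162 = 596642*(1/366162) = 298321/183081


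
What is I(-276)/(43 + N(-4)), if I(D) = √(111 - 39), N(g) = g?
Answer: 2*√2/13 ≈ 0.21757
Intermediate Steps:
I(D) = 6*√2 (I(D) = √72 = 6*√2)
I(-276)/(43 + N(-4)) = (6*√2)/(43 - 4) = (6*√2)/39 = (6*√2)*(1/39) = 2*√2/13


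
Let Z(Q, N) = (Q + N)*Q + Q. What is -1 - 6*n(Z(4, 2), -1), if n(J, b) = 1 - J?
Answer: 161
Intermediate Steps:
Z(Q, N) = Q + Q*(N + Q) (Z(Q, N) = (N + Q)*Q + Q = Q*(N + Q) + Q = Q + Q*(N + Q))
-1 - 6*n(Z(4, 2), -1) = -1 - 6*(1 - 4*(1 + 2 + 4)) = -1 - 6*(1 - 4*7) = -1 - 6*(1 - 1*28) = -1 - 6*(1 - 28) = -1 - 6*(-27) = -1 + 162 = 161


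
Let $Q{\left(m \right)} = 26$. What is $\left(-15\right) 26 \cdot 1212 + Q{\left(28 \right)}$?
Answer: $-472654$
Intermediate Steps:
$\left(-15\right) 26 \cdot 1212 + Q{\left(28 \right)} = \left(-15\right) 26 \cdot 1212 + 26 = \left(-390\right) 1212 + 26 = -472680 + 26 = -472654$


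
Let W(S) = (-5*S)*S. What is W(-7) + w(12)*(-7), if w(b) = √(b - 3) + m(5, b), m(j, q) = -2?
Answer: -252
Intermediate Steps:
W(S) = -5*S²
w(b) = -2 + √(-3 + b) (w(b) = √(b - 3) - 2 = √(-3 + b) - 2 = -2 + √(-3 + b))
W(-7) + w(12)*(-7) = -5*(-7)² + (-2 + √(-3 + 12))*(-7) = -5*49 + (-2 + √9)*(-7) = -245 + (-2 + 3)*(-7) = -245 + 1*(-7) = -245 - 7 = -252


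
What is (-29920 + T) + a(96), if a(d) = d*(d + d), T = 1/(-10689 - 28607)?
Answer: -451432449/39296 ≈ -11488.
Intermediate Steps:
T = -1/39296 (T = 1/(-39296) = -1/39296 ≈ -2.5448e-5)
a(d) = 2*d² (a(d) = d*(2*d) = 2*d²)
(-29920 + T) + a(96) = (-29920 - 1/39296) + 2*96² = -1175736321/39296 + 2*9216 = -1175736321/39296 + 18432 = -451432449/39296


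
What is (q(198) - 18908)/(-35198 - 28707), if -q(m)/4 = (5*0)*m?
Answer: 18908/63905 ≈ 0.29588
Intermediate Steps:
q(m) = 0 (q(m) = -4*5*0*m = -0*m = -4*0 = 0)
(q(198) - 18908)/(-35198 - 28707) = (0 - 18908)/(-35198 - 28707) = -18908/(-63905) = -18908*(-1/63905) = 18908/63905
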